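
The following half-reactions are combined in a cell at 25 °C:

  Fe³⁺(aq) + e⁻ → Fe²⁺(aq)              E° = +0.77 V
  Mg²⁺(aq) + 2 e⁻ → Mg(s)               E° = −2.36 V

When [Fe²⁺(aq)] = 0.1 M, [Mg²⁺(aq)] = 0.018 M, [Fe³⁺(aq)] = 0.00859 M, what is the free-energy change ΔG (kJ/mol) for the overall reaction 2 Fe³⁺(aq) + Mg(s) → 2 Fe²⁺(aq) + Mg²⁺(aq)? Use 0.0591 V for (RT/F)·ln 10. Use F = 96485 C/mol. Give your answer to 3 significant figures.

The standard cell potential is +0.77 − (−2.36) = +3.13 V, with n = 2 electrons in the balanced equation.
Q = ([Fe²⁺(aq)]^2·[Mg²⁺(aq)]) / [Fe³⁺(aq)]^2 = 2.44, so log Q = 0.387 and E = +3.13 − (0.0591/2)(0.387) = +3.1186 V.
Then ΔG = −nFE = −2 × 96485 × +3.1186 J/mol = −602 kJ/mol.

−602 kJ/mol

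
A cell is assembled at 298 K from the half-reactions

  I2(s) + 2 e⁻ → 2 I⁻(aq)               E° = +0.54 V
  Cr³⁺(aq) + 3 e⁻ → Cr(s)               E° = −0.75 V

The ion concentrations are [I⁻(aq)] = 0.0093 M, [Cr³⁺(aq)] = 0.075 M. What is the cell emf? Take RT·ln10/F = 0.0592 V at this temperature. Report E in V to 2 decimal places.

The I₂/I⁻ couple has the more positive E°, so it is the cathode; Cr³⁺/Cr is the anode.
The standard potential is +0.54 − (−0.75) = +1.29 V and the balanced reaction transfers n = 6 electrons.
Balancing gives 3 I2(s) + 2 Cr(s) → 6 I⁻(aq) + 2 Cr³⁺(aq); hence Q = [I⁻(aq)]^6·[Cr³⁺(aq)]^2 = 3.64×10^−15 (log Q = −14.439).
By the Nernst equation, E = +1.29 − (0.0592/6)·(−14.439) = +1.43 V.

+1.43 V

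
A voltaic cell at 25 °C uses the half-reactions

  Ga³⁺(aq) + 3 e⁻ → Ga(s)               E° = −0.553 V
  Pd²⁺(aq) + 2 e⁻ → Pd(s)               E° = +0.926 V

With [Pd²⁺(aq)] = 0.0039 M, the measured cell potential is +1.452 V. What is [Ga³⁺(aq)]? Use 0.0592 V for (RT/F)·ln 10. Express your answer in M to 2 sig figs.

0.0057 M

Pd²⁺/Pd is the cathode (higher E°); E°cell = +0.926 − (−0.553) = +1.479 V with n = 6.
Since E = E° − (0.0592/n)·log Q, log Q = n(E° − E)/0.0592 = 2.736.
For 3 Pd²⁺(aq) + 2 Ga(s) → 3 Pd(s) + 2 Ga³⁺(aq), the reaction quotient is Q = [Ga³⁺(aq)]^2 / [Pd²⁺(aq)]^3.
Substituting the known concentrations and solving, log [Ga³⁺(aq)] = −2.245 and [Ga³⁺(aq)] = 0.0057 M.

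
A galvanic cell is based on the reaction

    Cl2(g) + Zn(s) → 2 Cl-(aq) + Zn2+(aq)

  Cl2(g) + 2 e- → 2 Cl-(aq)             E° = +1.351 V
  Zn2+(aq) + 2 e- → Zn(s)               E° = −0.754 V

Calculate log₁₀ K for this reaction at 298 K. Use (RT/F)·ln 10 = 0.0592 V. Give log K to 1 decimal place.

log K = 71.1

The Cl₂/Cl⁻ couple is reduced (cathode); E°cell = +1.351 − (−0.754) = +2.105 V with n = 2.
At equilibrium E = 0, so log K = nE°cell / 0.0592 = (2)(+2.105) / 0.0592 = 71.1.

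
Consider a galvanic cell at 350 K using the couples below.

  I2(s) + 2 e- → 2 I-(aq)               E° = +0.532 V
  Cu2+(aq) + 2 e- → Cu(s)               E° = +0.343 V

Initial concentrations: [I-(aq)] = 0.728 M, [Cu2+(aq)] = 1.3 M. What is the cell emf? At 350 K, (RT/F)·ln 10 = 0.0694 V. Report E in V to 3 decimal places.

The I₂/I⁻ couple has the more positive E°, so it is the cathode; Cu²⁺/Cu is the anode.
The standard potential is +0.532 − (+0.343) = +0.189 V and the balanced reaction transfers n = 2 electrons.
Balancing gives I2(s) + Cu(s) → 2 I-(aq) + Cu2+(aq); hence Q = [I-(aq)]^2·[Cu2+(aq)] = 0.689 (log Q = −0.162).
By the Nernst equation, E = +0.189 − (0.0694/2)·(−0.162) = +0.195 V.

+0.195 V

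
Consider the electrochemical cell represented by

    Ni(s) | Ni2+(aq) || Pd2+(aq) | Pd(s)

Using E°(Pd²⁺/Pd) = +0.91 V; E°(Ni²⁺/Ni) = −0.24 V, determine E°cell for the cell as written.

+1.15 V

By convention the left-hand electrode in cell notation is the anode (oxidation) and the right-hand electrode is the cathode (reduction).
E°cell = E°(right) − E°(left) = +0.91 − (−0.24) = +1.15 V.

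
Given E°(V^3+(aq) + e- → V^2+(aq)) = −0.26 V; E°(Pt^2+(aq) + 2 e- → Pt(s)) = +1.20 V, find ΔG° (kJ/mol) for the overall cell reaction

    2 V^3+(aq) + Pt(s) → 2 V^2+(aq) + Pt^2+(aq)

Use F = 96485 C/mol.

+282 kJ/mol

In the reaction as written V^3+(aq) is reduced, so the V³⁺/V²⁺ couple is the cathode and Pt²⁺/Pt is the anode.
E°cell = −0.26 − (+1.20) = −1.46 V; balancing electrons gives n = 2.
ΔG° = −nFE°cell = −(2)(96485)(−1.46) J/mol = +282 kJ/mol.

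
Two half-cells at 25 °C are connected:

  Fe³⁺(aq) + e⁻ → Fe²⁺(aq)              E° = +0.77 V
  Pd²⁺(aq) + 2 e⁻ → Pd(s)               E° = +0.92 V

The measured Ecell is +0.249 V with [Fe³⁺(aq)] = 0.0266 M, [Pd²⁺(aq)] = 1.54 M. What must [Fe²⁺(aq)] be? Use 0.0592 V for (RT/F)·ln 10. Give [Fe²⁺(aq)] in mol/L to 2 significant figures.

The Pd²⁺/Pd couple has the larger reduction potential, so it is the cathode: E°cell = +0.92 − (+0.77) = +0.15 V and n = 2.
From the Nernst equation, log Q = n(E° − E)/0.0592 = 2·(+0.15 − (+0.249))/0.0592 = −3.345.
Balancing electrons gives Pd²⁺(aq) + 2 Fe²⁺(aq) → Pd(s) + 2 Fe³⁺(aq); thus Q = [Fe³⁺(aq)]^2 / ([Pd²⁺(aq)]·[Fe²⁺(aq)]^2).
Isolating [Fe²⁺(aq)] in Q = 10^{−3.345} yields log [Fe²⁺(aq)] = 0.004, i.e. 1.0 M.

1.0 M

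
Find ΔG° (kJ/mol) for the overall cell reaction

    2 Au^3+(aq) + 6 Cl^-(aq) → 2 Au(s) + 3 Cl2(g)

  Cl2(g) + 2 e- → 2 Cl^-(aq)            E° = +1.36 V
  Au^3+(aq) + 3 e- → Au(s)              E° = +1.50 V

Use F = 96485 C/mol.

−81.0 kJ/mol

In the reaction as written Au^3+(aq) is reduced, so the Au³⁺/Au couple is the cathode and Cl₂/Cl⁻ is the anode.
E°cell = +1.50 − (+1.36) = +0.14 V; balancing electrons gives n = 6.
ΔG° = −nFE°cell = −(6)(96485)(+0.14) J/mol = −81.0 kJ/mol.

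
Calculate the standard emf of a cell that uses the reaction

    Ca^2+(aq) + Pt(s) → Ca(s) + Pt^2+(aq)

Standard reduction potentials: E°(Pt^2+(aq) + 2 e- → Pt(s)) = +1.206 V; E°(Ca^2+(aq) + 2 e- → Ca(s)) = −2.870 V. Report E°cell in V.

In the reaction as written, Ca^2+(aq) is reduced (cathode) and Pt^2+(aq) is produced by oxidation at the anode.
E°cell = E°(cathode) − E°(anode) = −2.870 − (+1.206) = −4.076 V.
The negative E°cell means the reaction is non-spontaneous in the direction written.

−4.076 V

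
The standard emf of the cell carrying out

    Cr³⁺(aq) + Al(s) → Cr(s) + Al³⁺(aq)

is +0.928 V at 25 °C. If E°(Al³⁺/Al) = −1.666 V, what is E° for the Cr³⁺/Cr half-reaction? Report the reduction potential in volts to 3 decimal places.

−0.738 V

In the reaction as written the Cr³⁺/Cr couple is reduced (cathode) and Al³⁺/Al is oxidized (anode), so E°cell = E°(Cr³⁺/Cr) − E°(Al³⁺/Al).
E°(Cr³⁺/Cr) = E°cell + E°(anode) = +0.928 + (−1.666) = −0.738 V.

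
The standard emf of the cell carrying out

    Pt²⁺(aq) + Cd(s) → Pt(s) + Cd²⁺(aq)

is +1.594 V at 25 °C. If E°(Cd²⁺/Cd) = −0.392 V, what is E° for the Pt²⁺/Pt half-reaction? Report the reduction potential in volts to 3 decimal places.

+1.202 V

In the reaction as written the Pt²⁺/Pt couple is reduced (cathode) and Cd²⁺/Cd is oxidized (anode), so E°cell = E°(Pt²⁺/Pt) − E°(Cd²⁺/Cd).
E°(Pt²⁺/Pt) = E°cell + E°(anode) = +1.594 + (−0.392) = +1.202 V.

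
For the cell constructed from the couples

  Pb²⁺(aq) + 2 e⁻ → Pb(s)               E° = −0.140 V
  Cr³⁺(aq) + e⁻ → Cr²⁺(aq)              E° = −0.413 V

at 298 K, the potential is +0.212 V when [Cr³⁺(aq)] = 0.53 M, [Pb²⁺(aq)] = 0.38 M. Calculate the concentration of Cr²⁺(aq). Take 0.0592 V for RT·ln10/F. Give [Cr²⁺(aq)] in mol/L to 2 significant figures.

With Pb²⁺/Pb at the cathode and Cr³⁺/Cr²⁺ at the anode, E°cell = −0.140 − (−0.413) = +0.273 V (n = 2).
Since E = E° − (0.0592/n)·log Q, log Q = n(E° − E)/0.0592 = 2.061.
For Pb²⁺(aq) + 2 Cr²⁺(aq) → Pb(s) + 2 Cr³⁺(aq), the reaction quotient is Q = [Cr³⁺(aq)]^2 / ([Pb²⁺(aq)]·[Cr²⁺(aq)]^2).
Solving for the unknown gives log [Cr²⁺(aq)] = −1.096, so [Cr²⁺(aq)] ≈ 0.080 M.

0.080 M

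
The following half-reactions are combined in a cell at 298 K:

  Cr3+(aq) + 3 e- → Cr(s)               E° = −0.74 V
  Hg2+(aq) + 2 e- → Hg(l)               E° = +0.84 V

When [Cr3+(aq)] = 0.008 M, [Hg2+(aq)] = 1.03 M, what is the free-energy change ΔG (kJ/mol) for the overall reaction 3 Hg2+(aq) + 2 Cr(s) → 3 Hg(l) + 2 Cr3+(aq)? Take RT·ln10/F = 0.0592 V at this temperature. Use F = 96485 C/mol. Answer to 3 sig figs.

E°cell = +0.84 − (−0.74) = +1.58 V; the balanced reaction transfers n = 6 electrons.
The reaction quotient is [Cr3+(aq)]^2 / [Hg2+(aq)]^3 = 5.86×10^−5; by Nernst, E = +1.58 − (0.0592/6)(−4.232) = +1.6218 V.
ΔG = −nFE = −(6)(96485)(+1.6218) J/mol = −939 kJ/mol.

−939 kJ/mol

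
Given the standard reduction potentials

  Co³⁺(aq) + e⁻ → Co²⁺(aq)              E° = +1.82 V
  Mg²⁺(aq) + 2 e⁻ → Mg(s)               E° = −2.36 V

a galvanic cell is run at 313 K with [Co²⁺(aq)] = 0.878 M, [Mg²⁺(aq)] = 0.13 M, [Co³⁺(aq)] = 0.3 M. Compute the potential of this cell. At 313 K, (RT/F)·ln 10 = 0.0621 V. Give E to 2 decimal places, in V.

+4.18 V

Co³⁺/Co²⁺ is reduced (cathode, E° = +1.82 V) and Mg²⁺/Mg is oxidized (anode).
The standard potential is +1.82 − (−2.36) = +4.18 V and the balanced reaction transfers n = 2 electrons.
The balanced reaction is 2 Co³⁺(aq) + Mg(s) → 2 Co²⁺(aq) + Mg²⁺(aq), so Q = ([Co²⁺(aq)]^2·[Mg²⁺(aq)]) / [Co³⁺(aq)]^2 = 1.11 and log Q = 0.047.
E = E° − (0.0621/n)·log Q = +4.18 − (0.0621/2)(0.047) = +4.18 V.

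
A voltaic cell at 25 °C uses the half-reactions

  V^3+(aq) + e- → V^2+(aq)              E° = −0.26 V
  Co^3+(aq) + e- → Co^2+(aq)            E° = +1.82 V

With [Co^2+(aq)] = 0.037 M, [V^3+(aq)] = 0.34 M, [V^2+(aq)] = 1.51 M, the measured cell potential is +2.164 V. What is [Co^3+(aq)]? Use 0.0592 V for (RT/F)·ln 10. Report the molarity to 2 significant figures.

With Co³⁺/Co²⁺ at the cathode and V³⁺/V²⁺ at the anode, E°cell = +1.82 − (−0.26) = +2.08 V (n = 1).
Rearranging E = E° − (0.0592/n)·log Q gives log Q = 1(+2.08 − (+2.164))/0.0592 = −1.419.
The balanced reaction is Co^3+(aq) + V^2+(aq) → Co^2+(aq) + V^3+(aq), so Q = ([Co^2+(aq)]·[V^3+(aq)]) / ([Co^3+(aq)]·[V^2+(aq)]).
Substituting the known concentrations and solving, log [Co^3+(aq)] = −0.660 and [Co^3+(aq)] = 0.22 M.

0.22 M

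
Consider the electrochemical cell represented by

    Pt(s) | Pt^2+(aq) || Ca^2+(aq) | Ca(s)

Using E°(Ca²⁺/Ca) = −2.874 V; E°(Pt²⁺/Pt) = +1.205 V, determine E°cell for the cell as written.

By convention the left-hand electrode in cell notation is the anode (oxidation) and the right-hand electrode is the cathode (reduction).
E°cell = E°(right) − E°(left) = −2.874 − (+1.205) = −4.079 V.
The negative sign shows that, as written, the cell would require an external voltage to drive the reaction.

−4.079 V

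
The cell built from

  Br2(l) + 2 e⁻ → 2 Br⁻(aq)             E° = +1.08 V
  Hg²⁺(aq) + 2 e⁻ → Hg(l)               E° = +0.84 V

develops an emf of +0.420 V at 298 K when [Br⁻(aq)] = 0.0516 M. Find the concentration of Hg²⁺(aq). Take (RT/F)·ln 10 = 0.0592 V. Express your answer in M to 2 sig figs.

0.00031 M

The Br₂/Br⁻ couple has the larger reduction potential, so it is the cathode: E°cell = +1.08 − (+0.84) = +0.24 V and n = 2.
Rearranging E = E° − (0.0592/n)·log Q gives log Q = 2(+0.24 − (+0.420))/0.0592 = −6.081.
For Br2(l) + Hg(l) → 2 Br⁻(aq) + Hg²⁺(aq), the reaction quotient is Q = [Br⁻(aq)]^2·[Hg²⁺(aq)].
Solving for the unknown gives log [Hg²⁺(aq)] = −3.506, so [Hg²⁺(aq)] ≈ 0.00031 M.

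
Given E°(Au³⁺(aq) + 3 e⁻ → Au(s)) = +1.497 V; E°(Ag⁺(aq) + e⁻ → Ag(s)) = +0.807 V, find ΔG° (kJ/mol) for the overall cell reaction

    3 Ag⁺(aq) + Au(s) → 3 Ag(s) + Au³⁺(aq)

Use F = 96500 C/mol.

+200 kJ/mol

In the reaction as written Ag⁺(aq) is reduced, so the Ag⁺/Ag couple is the cathode and Au³⁺/Au is the anode.
E°cell = +0.807 − (+1.497) = −0.690 V; balancing electrons gives n = 3.
ΔG° = −nFE°cell = −(3)(96500)(−0.690) J/mol = +200 kJ/mol.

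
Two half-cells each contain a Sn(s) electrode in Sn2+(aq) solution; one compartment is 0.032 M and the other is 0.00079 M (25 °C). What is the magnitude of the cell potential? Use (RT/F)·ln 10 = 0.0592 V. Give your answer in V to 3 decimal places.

For a concentration cell E°cell = 0, since both electrodes use the same couple.
The compartment with the higher Sn2+(aq) concentration (0.032 M) acts as the cathode; ions are reduced there and produced at the dilute (0.00079 M) anode.
With n = 2, Ecell = −(0.0592/2)·log([dilute]/[conc]) = −(0.0592/2)·log(0.00079/0.032) = +0.048 V.

0.048 V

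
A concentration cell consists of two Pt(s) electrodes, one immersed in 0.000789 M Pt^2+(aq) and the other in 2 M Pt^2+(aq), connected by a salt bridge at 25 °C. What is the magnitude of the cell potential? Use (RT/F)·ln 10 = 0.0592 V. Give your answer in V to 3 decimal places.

0.101 V

For a concentration cell E°cell = 0, since both electrodes use the same couple.
The compartment with the higher Pt^2+(aq) concentration (2 M) acts as the cathode; ions are reduced there and produced at the dilute (0.000789 M) anode.
With n = 2, Ecell = −(0.0592/2)·log([dilute]/[conc]) = −(0.0592/2)·log(0.000789/2) = +0.101 V.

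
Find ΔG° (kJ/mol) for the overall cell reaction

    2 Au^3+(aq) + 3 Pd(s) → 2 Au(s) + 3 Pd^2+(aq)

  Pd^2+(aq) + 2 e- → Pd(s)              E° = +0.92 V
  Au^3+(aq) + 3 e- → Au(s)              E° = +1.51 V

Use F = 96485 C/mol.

In the reaction as written Au^3+(aq) is reduced, so the Au³⁺/Au couple is the cathode and Pd²⁺/Pd is the anode.
E°cell = +1.51 − (+0.92) = +0.59 V; balancing electrons gives n = 6.
ΔG° = −nFE°cell = −(6)(96485)(+0.59) J/mol = −342 kJ/mol.

−342 kJ/mol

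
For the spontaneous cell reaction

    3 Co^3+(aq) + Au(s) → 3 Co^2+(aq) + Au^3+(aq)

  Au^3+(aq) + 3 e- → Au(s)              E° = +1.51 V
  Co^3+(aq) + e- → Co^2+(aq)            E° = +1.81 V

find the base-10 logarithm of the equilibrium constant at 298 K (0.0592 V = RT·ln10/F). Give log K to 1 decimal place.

The Co³⁺/Co²⁺ couple is reduced (cathode); E°cell = +1.81 − (+1.51) = +0.30 V with n = 3.
At equilibrium E = 0, so log K = nE°cell / 0.0592 = (3)(+0.30) / 0.0592 = 15.2.

log K = 15.2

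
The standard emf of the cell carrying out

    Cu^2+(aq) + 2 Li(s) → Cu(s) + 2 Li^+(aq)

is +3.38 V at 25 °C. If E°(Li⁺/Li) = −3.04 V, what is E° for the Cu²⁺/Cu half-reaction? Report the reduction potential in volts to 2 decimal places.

In the reaction as written the Cu²⁺/Cu couple is reduced (cathode) and Li⁺/Li is oxidized (anode), so E°cell = E°(Cu²⁺/Cu) − E°(Li⁺/Li).
E°(Cu²⁺/Cu) = E°cell + E°(anode) = +3.38 + (−3.04) = +0.34 V.

+0.34 V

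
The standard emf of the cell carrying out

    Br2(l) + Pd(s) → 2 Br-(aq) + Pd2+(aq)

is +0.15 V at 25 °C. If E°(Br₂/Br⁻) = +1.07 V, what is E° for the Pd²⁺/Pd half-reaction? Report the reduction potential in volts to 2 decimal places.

+0.92 V

In the reaction as written the Br₂/Br⁻ couple is reduced (cathode) and Pd²⁺/Pd is oxidized (anode), so E°cell = E°(Br₂/Br⁻) − E°(Pd²⁺/Pd).
E°(Pd²⁺/Pd) = E°(cathode) − E°cell = +1.07 − (+0.15) = +0.92 V.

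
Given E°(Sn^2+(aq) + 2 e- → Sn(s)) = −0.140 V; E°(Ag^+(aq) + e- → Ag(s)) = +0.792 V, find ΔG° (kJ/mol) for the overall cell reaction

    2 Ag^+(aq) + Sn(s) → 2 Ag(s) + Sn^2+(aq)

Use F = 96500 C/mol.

−180 kJ/mol

In the reaction as written Ag^+(aq) is reduced, so the Ag⁺/Ag couple is the cathode and Sn²⁺/Sn is the anode.
E°cell = +0.792 − (−0.140) = +0.932 V; balancing electrons gives n = 2.
ΔG° = −nFE°cell = −(2)(96500)(+0.932) J/mol = −180 kJ/mol.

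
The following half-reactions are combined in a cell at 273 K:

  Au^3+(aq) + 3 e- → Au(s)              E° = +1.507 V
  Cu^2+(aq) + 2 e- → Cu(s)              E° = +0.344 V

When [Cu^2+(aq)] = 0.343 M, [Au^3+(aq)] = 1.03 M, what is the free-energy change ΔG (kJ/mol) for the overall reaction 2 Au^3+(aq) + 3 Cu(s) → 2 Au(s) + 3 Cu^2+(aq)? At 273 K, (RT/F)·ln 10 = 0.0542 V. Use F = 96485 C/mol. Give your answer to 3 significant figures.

−681 kJ/mol

The standard cell potential is +1.507 − (+0.344) = +1.163 V, with n = 6 electrons in the balanced equation.
Here Q = [Cu^2+(aq)]^3 / [Au^3+(aq)]^2 = 0.038 (log Q = −1.420), giving E = +1.163 − (0.0542/6)·(−1.420) = +1.1758 V.
Finally ΔG = −nFE = −(6)(96485 C/mol)(+1.1758 V) = −681 kJ/mol.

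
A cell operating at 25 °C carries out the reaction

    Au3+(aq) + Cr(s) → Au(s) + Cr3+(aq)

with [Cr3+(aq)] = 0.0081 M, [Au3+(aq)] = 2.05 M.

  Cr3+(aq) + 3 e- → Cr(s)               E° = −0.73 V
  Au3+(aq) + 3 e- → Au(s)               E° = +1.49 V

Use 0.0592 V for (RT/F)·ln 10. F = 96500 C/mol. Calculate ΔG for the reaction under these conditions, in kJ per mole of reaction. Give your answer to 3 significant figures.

With Au³⁺/Au reduced at the cathode, E°cell = +1.49 − (−0.73) = +2.22 V and n = 3.
The reaction quotient is [Cr3+(aq)] / [Au3+(aq)] = 0.00395; by Nernst, E = +2.22 − (0.0592/3)(−2.403) = +2.2674 V.
ΔG = −nFE = −(3)(96500)(+2.2674) J/mol = −656 kJ/mol.

−656 kJ/mol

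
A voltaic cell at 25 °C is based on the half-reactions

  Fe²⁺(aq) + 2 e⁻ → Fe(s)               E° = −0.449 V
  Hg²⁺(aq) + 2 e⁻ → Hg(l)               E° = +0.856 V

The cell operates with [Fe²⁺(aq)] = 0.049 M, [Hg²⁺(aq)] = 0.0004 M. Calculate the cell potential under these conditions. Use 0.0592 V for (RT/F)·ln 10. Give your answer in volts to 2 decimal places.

+1.24 V

Hg²⁺/Hg is reduced (cathode, E° = +0.856 V) and Fe²⁺/Fe is oxidized (anode).
E°cell = E°cat − E°an = +0.856 − (−0.449) = +1.305 V; n = 2.
Balancing gives Hg²⁺(aq) + Fe(s) → Hg(l) + Fe²⁺(aq); hence Q = [Fe²⁺(aq)] / [Hg²⁺(aq)] = 122 (log Q = 2.088).
By the Nernst equation, E = +1.305 − (0.0592/2)·(2.088) = +1.24 V.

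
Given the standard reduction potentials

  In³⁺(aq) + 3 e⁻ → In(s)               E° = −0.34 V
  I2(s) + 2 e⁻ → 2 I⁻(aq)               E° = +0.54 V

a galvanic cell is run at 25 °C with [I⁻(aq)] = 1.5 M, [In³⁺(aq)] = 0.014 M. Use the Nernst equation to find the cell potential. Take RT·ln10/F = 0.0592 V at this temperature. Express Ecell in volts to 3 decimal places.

The I₂/I⁻ couple has the more positive E°, so it is the cathode; In³⁺/In is the anode.
E°cell = +0.54 − (−0.34) = +0.88 V, with n = 6 electrons transferred.
Balancing gives 3 I2(s) + 2 In(s) → 6 I⁻(aq) + 2 In³⁺(aq); hence Q = [I⁻(aq)]^6·[In³⁺(aq)]^2 = 0.00223 (log Q = −2.651).
By the Nernst equation, E = +0.88 − (0.0592/6)·(−2.651) = +0.906 V.

+0.906 V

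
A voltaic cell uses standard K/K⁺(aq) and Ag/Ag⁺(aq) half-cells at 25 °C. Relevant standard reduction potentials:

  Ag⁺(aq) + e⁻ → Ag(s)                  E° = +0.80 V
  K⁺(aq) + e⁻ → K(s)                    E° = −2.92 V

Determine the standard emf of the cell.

+3.72 V

Of the two couples in this cell, the one with the more positive reduction potential is reduced at the cathode: here that is Ag⁺/Ag (+0.80 V); K⁺/K (−2.92 V) is the anode.
E°cell = E°(cathode) − E°(anode) = +0.80 − (−2.92) = +3.72 V.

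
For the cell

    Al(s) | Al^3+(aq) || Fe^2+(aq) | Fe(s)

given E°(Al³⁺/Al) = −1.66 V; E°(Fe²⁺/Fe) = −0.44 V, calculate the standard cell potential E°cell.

By convention the left-hand electrode in cell notation is the anode (oxidation) and the right-hand electrode is the cathode (reduction).
E°cell = E°(right) − E°(left) = −0.44 − (−1.66) = +1.22 V.

+1.22 V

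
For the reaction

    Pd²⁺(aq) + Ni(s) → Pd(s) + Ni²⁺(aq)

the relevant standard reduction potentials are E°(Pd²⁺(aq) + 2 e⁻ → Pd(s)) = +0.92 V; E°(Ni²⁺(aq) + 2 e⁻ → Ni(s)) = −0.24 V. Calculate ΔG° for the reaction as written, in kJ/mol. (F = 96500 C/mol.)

−224 kJ/mol

In the reaction as written Pd²⁺(aq) is reduced, so the Pd²⁺/Pd couple is the cathode and Ni²⁺/Ni is the anode.
E°cell = +0.92 − (−0.24) = +1.16 V; balancing electrons gives n = 2.
ΔG° = −nFE°cell = −(2)(96500)(+1.16) J/mol = −224 kJ/mol.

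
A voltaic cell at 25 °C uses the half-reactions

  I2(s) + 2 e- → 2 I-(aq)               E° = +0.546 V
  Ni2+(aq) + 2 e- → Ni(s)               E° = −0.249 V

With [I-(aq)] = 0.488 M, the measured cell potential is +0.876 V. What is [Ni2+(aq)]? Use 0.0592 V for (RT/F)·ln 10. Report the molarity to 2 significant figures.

With I₂/I⁻ at the cathode and Ni²⁺/Ni at the anode, E°cell = +0.546 − (−0.249) = +0.795 V (n = 2).
Rearranging E = E° − (0.0592/n)·log Q gives log Q = 2(+0.795 − (+0.876))/0.0592 = −2.736.
Balancing electrons gives I2(s) + Ni(s) → 2 I-(aq) + Ni2+(aq); thus Q = [I-(aq)]^2·[Ni2+(aq)].
Solving for the unknown gives log [Ni2+(aq)] = −2.113, so [Ni2+(aq)] ≈ 0.0077 M.

0.0077 M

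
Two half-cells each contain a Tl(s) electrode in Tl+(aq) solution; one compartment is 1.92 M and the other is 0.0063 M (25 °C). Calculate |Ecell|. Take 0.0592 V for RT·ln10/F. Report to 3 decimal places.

0.147 V

For a concentration cell E°cell = 0, since both electrodes use the same couple.
The compartment with the higher Tl+(aq) concentration (1.92 M) acts as the cathode; ions are reduced there and produced at the dilute (0.0063 M) anode.
With n = 1, Ecell = −(0.0592/1)·log([dilute]/[conc]) = −(0.0592/1)·log(0.0063/1.92) = +0.147 V.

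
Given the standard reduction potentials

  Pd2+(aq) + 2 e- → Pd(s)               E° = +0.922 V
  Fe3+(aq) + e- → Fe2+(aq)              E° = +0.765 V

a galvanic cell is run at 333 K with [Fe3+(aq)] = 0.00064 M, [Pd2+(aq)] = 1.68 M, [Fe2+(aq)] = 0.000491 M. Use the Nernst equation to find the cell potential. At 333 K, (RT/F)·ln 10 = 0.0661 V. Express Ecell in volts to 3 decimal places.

+0.157 V

The Pd²⁺/Pd couple has the more positive E°, so it is the cathode; Fe³⁺/Fe²⁺ is the anode.
The standard potential is +0.922 − (+0.765) = +0.157 V and the balanced reaction transfers n = 2 electrons.
For the overall reaction Pd2+(aq) + 2 Fe2+(aq) → Pd(s) + 2 Fe3+(aq), Q = [Fe3+(aq)]^2 / ([Pd2+(aq)]·[Fe2+(aq)]^2) = 1.01, giving log Q = 0.005.
E = E° − (0.0661/n)·log Q = +0.157 − (0.0661/2)(0.005) = +0.157 V.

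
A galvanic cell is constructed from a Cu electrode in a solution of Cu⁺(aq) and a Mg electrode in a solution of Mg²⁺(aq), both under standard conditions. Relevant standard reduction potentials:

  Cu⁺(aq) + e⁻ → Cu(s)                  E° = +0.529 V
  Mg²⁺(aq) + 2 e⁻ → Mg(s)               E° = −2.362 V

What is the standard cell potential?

Of the two couples in this cell, the one with the more positive reduction potential is reduced at the cathode: here that is Cu⁺/Cu (+0.529 V); Mg²⁺/Mg (−2.362 V) is the anode.
E°cell = E°(cathode) − E°(anode) = +0.529 − (−2.362) = +2.891 V.

+2.891 V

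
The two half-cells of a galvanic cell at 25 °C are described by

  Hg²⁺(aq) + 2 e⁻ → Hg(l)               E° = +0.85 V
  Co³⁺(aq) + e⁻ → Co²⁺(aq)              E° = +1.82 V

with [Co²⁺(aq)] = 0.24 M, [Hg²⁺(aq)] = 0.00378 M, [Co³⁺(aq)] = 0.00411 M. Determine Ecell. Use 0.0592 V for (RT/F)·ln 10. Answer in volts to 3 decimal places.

+0.937 V

Since E°(Co³⁺/Co²⁺) > E°(Hg²⁺/Hg), Co³⁺/Co²⁺ serves as the cathode.
E°cell = +1.82 − (+0.85) = +0.97 V, with n = 2 electrons transferred.
Balancing gives 2 Co³⁺(aq) + Hg(l) → 2 Co²⁺(aq) + Hg²⁺(aq); hence Q = ([Co²⁺(aq)]^2·[Hg²⁺(aq)]) / [Co³⁺(aq)]^2 = 12.9 (log Q = 1.110).
E = E° − (0.0592/n)·log Q = +0.97 − (0.0592/2)(1.110) = +0.937 V.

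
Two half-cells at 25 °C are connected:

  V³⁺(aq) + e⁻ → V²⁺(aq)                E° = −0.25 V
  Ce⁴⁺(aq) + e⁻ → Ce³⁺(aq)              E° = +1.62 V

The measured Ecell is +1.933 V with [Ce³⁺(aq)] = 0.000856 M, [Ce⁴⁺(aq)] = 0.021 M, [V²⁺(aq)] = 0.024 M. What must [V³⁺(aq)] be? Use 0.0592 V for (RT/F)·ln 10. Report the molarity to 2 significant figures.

0.051 M

Ce⁴⁺/Ce³⁺ is the cathode (higher E°); E°cell = +1.62 − (−0.25) = +1.87 V with n = 1.
Since E = E° − (0.0592/n)·log Q, log Q = n(E° − E)/0.0592 = −1.064.
The balanced reaction is Ce⁴⁺(aq) + V²⁺(aq) → Ce³⁺(aq) + V³⁺(aq), so Q = ([Ce³⁺(aq)]·[V³⁺(aq)]) / ([Ce⁴⁺(aq)]·[V²⁺(aq)]).
Solving for the unknown gives log [V³⁺(aq)] = −1.294, so [V³⁺(aq)] ≈ 0.051 M.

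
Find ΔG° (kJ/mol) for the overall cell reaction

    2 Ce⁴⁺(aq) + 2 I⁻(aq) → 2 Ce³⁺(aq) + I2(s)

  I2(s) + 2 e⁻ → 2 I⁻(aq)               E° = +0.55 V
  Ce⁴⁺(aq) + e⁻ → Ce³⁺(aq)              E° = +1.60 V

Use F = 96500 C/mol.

−203 kJ/mol

In the reaction as written Ce⁴⁺(aq) is reduced, so the Ce⁴⁺/Ce³⁺ couple is the cathode and I₂/I⁻ is the anode.
E°cell = +1.60 − (+0.55) = +1.05 V; balancing electrons gives n = 2.
ΔG° = −nFE°cell = −(2)(96500)(+1.05) J/mol = −203 kJ/mol.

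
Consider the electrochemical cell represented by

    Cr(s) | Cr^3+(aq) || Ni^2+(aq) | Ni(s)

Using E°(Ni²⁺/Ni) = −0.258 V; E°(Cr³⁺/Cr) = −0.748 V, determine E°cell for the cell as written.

By convention the left-hand electrode in cell notation is the anode (oxidation) and the right-hand electrode is the cathode (reduction).
E°cell = E°(right) − E°(left) = −0.258 − (−0.748) = +0.490 V.

+0.490 V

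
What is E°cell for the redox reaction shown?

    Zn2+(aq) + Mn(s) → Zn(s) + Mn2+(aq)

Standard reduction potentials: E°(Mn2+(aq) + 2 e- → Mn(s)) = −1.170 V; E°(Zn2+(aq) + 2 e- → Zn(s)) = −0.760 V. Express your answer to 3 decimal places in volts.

In the reaction as written, Zn2+(aq) is reduced (cathode) and Mn2+(aq) is produced by oxidation at the anode.
E°cell = E°(cathode) − E°(anode) = −0.760 − (−1.170) = +0.410 V.
The positive value indicates the reaction is spontaneous as written.

+0.410 V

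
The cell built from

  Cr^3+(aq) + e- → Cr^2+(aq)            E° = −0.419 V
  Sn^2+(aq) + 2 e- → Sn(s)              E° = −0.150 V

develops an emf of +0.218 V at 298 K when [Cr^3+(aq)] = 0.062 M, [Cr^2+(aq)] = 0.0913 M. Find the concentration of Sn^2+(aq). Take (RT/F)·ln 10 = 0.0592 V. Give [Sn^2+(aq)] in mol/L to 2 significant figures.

With Sn²⁺/Sn at the cathode and Cr³⁺/Cr²⁺ at the anode, E°cell = −0.150 − (−0.419) = +0.269 V (n = 2).
Rearranging E = E° − (0.0592/n)·log Q gives log Q = 2(+0.269 − (+0.218))/0.0592 = 1.723.
Balancing electrons gives Sn^2+(aq) + 2 Cr^2+(aq) → Sn(s) + 2 Cr^3+(aq); thus Q = [Cr^3+(aq)]^2 / ([Sn^2+(aq)]·[Cr^2+(aq)]^2).
Solving for the unknown gives log [Sn^2+(aq)] = −2.059, so [Sn^2+(aq)] ≈ 0.0087 M.

0.0087 M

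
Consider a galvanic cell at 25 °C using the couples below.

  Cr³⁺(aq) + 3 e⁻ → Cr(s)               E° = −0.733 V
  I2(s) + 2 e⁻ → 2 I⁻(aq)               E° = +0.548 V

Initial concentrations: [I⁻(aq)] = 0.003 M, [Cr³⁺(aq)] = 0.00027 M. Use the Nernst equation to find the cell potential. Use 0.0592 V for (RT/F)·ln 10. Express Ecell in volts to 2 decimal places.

I₂/I⁻ is reduced (cathode, E° = +0.548 V) and Cr³⁺/Cr is oxidized (anode).
E°cell = E°cat − E°an = +0.548 − (−0.733) = +1.281 V; n = 6.
For the overall reaction 3 I2(s) + 2 Cr(s) → 6 I⁻(aq) + 2 Cr³⁺(aq), Q = [I⁻(aq)]^6·[Cr³⁺(aq)]^2 = 5.31×10^−23, giving log Q = −22.275.
By the Nernst equation, E = +1.281 − (0.0592/6)·(−22.275) = +1.50 V.

+1.50 V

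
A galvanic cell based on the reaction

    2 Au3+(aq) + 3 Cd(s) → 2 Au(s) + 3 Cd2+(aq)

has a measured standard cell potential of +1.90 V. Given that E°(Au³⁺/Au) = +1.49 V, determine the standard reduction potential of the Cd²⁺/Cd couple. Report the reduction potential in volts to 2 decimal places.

In the reaction as written the Au³⁺/Au couple is reduced (cathode) and Cd²⁺/Cd is oxidized (anode), so E°cell = E°(Au³⁺/Au) − E°(Cd²⁺/Cd).
E°(Cd²⁺/Cd) = E°(cathode) − E°cell = +1.49 − (+1.90) = −0.41 V.

−0.41 V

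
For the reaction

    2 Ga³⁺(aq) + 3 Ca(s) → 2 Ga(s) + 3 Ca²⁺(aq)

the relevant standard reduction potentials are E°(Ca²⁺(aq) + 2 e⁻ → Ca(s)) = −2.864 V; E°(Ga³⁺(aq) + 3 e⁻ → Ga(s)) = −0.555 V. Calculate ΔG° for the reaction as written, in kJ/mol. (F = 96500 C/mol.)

In the reaction as written Ga³⁺(aq) is reduced, so the Ga³⁺/Ga couple is the cathode and Ca²⁺/Ca is the anode.
E°cell = −0.555 − (−2.864) = +2.309 V; balancing electrons gives n = 6.
ΔG° = −nFE°cell = −(6)(96500)(+2.309) J/mol = −1337 kJ/mol.

−1337 kJ/mol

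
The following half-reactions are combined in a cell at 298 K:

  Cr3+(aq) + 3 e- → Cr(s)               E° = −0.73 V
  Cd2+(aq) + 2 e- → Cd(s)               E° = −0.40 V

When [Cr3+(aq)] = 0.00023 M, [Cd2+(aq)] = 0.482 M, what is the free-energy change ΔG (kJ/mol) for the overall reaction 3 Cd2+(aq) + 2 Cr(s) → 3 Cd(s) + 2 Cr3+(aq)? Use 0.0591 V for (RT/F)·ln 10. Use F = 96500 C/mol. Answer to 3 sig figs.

−227 kJ/mol

E°cell = −0.40 − (−0.73) = +0.33 V; the balanced reaction transfers n = 6 electrons.
Q = [Cr3+(aq)]^2 / [Cd2+(aq)]^3 = 4.72×10^−7, so log Q = −6.326 and E = +0.33 − (0.0591/6)(−6.326) = +0.3923 V.
Then ΔG = −nFE = −6 × 96500 × +0.3923 J/mol = −227 kJ/mol.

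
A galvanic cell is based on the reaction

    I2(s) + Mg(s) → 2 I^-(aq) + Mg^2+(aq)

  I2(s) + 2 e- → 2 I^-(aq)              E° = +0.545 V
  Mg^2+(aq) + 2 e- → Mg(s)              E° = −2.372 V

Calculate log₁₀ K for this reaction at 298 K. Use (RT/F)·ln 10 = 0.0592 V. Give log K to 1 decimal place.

The I₂/I⁻ couple is reduced (cathode); E°cell = +0.545 − (−2.372) = +2.917 V with n = 2.
At equilibrium E = 0, so log K = nE°cell / 0.0592 = (2)(+2.917) / 0.0592 = 98.5.

log K = 98.5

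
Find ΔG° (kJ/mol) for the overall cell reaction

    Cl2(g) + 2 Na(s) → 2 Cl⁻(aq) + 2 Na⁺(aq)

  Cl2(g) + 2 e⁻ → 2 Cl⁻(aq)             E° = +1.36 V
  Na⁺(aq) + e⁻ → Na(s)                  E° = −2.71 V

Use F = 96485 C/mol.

In the reaction as written Cl2(g) is reduced, so the Cl₂/Cl⁻ couple is the cathode and Na⁺/Na is the anode.
E°cell = +1.36 − (−2.71) = +4.07 V; balancing electrons gives n = 2.
ΔG° = −nFE°cell = −(2)(96485)(+4.07) J/mol = −785 kJ/mol.

−785 kJ/mol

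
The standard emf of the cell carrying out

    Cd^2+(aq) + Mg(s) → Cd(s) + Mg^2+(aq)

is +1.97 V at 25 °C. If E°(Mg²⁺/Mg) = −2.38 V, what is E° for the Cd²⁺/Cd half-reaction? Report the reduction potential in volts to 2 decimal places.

−0.41 V

In the reaction as written the Cd²⁺/Cd couple is reduced (cathode) and Mg²⁺/Mg is oxidized (anode), so E°cell = E°(Cd²⁺/Cd) − E°(Mg²⁺/Mg).
E°(Cd²⁺/Cd) = E°cell + E°(anode) = +1.97 + (−2.38) = −0.41 V.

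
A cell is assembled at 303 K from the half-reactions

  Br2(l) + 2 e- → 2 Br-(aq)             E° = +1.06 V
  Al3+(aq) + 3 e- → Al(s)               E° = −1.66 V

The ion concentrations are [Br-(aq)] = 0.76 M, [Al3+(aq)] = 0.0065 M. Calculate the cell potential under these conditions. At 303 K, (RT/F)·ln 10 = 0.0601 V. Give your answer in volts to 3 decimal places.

+2.771 V

Since E°(Br₂/Br⁻) > E°(Al³⁺/Al), Br₂/Br⁻ serves as the cathode.
E°cell = E°cat − E°an = +1.06 − (−1.66) = +2.72 V; n = 6.
Balancing gives 3 Br2(l) + 2 Al(s) → 6 Br-(aq) + 2 Al3+(aq); hence Q = [Br-(aq)]^6·[Al3+(aq)]^2 = 8.14×10^−6 (log Q = −5.089).
E = E° − (0.0601/n)·log Q = +2.72 − (0.0601/6)(−5.089) = +2.771 V.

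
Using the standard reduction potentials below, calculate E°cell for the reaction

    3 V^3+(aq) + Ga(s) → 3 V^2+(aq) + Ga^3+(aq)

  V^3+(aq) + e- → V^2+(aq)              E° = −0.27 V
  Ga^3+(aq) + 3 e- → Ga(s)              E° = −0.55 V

+0.28 V

In the reaction as written, V^3+(aq) is reduced (cathode) and Ga^3+(aq) is produced by oxidation at the anode.
E°cell = E°(cathode) − E°(anode) = −0.27 − (−0.55) = +0.28 V.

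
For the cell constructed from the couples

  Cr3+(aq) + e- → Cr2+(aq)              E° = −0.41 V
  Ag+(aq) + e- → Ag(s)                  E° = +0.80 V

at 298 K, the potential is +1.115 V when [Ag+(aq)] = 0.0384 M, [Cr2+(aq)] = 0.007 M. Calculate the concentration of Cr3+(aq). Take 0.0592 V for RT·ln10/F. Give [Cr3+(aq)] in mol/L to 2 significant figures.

0.011 M

With Ag⁺/Ag at the cathode and Cr³⁺/Cr²⁺ at the anode, E°cell = +0.80 − (−0.41) = +1.21 V (n = 1).
From the Nernst equation, log Q = n(E° − E)/0.0592 = 1·(+1.21 − (+1.115))/0.0592 = 1.605.
Balancing electrons gives Ag+(aq) + Cr2+(aq) → Ag(s) + Cr3+(aq); thus Q = [Cr3+(aq)] / ([Ag+(aq)]·[Cr2+(aq)]).
Substituting the known concentrations and solving, log [Cr3+(aq)] = −1.966 and [Cr3+(aq)] = 0.011 M.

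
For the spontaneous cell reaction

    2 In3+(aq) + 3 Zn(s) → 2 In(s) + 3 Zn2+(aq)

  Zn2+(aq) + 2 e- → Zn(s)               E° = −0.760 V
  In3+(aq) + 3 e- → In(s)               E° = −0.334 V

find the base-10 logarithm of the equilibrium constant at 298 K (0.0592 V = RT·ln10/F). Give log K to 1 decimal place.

The In³⁺/In couple is reduced (cathode); E°cell = −0.334 − (−0.760) = +0.426 V with n = 6.
At equilibrium E = 0, so log K = nE°cell / 0.0592 = (6)(+0.426) / 0.0592 = 43.2.

log K = 43.2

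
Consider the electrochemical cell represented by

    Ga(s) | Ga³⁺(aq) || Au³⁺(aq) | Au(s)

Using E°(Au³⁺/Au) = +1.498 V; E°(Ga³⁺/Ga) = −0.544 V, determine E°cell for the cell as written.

+2.042 V

By convention the left-hand electrode in cell notation is the anode (oxidation) and the right-hand electrode is the cathode (reduction).
E°cell = E°(right) − E°(left) = +1.498 − (−0.544) = +2.042 V.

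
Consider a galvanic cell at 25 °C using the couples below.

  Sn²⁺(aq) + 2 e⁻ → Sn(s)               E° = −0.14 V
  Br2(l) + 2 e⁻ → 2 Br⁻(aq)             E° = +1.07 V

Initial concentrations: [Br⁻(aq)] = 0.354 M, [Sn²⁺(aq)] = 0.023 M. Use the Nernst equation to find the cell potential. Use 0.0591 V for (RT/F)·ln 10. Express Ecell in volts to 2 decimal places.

+1.29 V

Br₂/Br⁻ is reduced (cathode, E° = +1.07 V) and Sn²⁺/Sn is oxidized (anode).
E°cell = +1.07 − (−0.14) = +1.21 V, with n = 2 electrons transferred.
The balanced reaction is Br2(l) + Sn(s) → 2 Br⁻(aq) + Sn²⁺(aq), so Q = [Br⁻(aq)]^2·[Sn²⁺(aq)] = 0.00288 and log Q = −2.540.
By the Nernst equation, E = +1.21 − (0.0591/2)·(−2.540) = +1.29 V.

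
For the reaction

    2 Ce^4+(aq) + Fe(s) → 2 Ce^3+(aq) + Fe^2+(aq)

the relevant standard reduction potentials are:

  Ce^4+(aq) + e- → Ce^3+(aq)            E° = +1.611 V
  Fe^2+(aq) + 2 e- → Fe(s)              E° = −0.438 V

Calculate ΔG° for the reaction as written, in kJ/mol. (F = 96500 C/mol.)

−395 kJ/mol

In the reaction as written Ce^4+(aq) is reduced, so the Ce⁴⁺/Ce³⁺ couple is the cathode and Fe²⁺/Fe is the anode.
E°cell = +1.611 − (−0.438) = +2.049 V; balancing electrons gives n = 2.
ΔG° = −nFE°cell = −(2)(96500)(+2.049) J/mol = −395 kJ/mol.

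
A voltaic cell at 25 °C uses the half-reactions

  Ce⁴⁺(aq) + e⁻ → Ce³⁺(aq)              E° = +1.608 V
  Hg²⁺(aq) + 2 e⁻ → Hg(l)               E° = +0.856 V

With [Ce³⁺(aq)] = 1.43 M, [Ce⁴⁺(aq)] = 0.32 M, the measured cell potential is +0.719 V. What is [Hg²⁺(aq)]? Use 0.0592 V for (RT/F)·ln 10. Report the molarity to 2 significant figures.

0.65 M

With Ce⁴⁺/Ce³⁺ at the cathode and Hg²⁺/Hg at the anode, E°cell = +1.608 − (+0.856) = +0.752 V (n = 2).
Since E = E° − (0.0592/n)·log Q, log Q = n(E° − E)/0.0592 = 1.115.
For 2 Ce⁴⁺(aq) + Hg(l) → 2 Ce³⁺(aq) + Hg²⁺(aq), the reaction quotient is Q = ([Ce³⁺(aq)]^2·[Hg²⁺(aq)]) / [Ce⁴⁺(aq)]^2.
Isolating [Hg²⁺(aq)] in Q = 10^{1.115} yields log [Hg²⁺(aq)] = −0.185, i.e. 0.65 M.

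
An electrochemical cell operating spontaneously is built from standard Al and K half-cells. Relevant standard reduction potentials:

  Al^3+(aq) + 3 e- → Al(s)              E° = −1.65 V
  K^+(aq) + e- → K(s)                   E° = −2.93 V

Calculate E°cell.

The Al³⁺/Al couple has the higher E°, so Al ion is reduced (cathode) and K is oxidized (anode).
E°cell = E°(cathode) − E°(anode) = −1.65 − (−2.93) = +1.28 V.

+1.28 V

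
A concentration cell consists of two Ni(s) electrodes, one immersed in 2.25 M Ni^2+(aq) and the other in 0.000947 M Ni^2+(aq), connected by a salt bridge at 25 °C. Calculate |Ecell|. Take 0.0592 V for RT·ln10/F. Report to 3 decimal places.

0.100 V

For a concentration cell E°cell = 0, since both electrodes use the same couple.
The compartment with the higher Ni^2+(aq) concentration (2.25 M) acts as the cathode; ions are reduced there and produced at the dilute (0.000947 M) anode.
With n = 2, Ecell = −(0.0592/2)·log([dilute]/[conc]) = −(0.0592/2)·log(0.000947/2.25) = +0.100 V.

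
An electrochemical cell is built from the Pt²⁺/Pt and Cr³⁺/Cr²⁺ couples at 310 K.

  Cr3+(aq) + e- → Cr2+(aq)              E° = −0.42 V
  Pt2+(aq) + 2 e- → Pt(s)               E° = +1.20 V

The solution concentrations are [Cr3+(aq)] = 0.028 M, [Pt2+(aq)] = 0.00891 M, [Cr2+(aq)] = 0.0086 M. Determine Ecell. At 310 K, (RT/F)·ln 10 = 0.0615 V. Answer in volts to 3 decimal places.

Since E°(Pt²⁺/Pt) > E°(Cr³⁺/Cr²⁺), Pt²⁺/Pt serves as the cathode.
E°cell = +1.20 − (−0.42) = +1.62 V, with n = 2 electrons transferred.
Balancing gives Pt2+(aq) + 2 Cr2+(aq) → Pt(s) + 2 Cr3+(aq); hence Q = [Cr3+(aq)]^2 / ([Pt2+(aq)]·[Cr2+(aq)]^2) = 1.19×10^3 (log Q = 3.075).
Applying E = E° − (RT ln10/nF)·log Q gives +1.62 − (0.0615/2)(3.075) = +1.525 V.

+1.525 V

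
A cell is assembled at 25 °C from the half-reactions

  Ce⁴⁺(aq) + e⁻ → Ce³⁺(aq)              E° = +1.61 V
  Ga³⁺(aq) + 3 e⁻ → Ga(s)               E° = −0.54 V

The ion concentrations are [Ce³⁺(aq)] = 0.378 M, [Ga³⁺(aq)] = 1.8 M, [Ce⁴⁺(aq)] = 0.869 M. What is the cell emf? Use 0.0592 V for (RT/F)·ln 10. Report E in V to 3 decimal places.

Since E°(Ce⁴⁺/Ce³⁺) > E°(Ga³⁺/Ga), Ce⁴⁺/Ce³⁺ serves as the cathode.
E°cell = E°cat − E°an = +1.61 − (−0.54) = +2.15 V; n = 3.
The balanced reaction is 3 Ce⁴⁺(aq) + Ga(s) → 3 Ce³⁺(aq) + Ga³⁺(aq), so Q = ([Ce³⁺(aq)]^3·[Ga³⁺(aq)]) / [Ce⁴⁺(aq)]^3 = 0.148 and log Q = −0.829.
Applying E = E° − (RT ln10/nF)·log Q gives +2.15 − (0.0592/3)(−0.829) = +2.166 V.

+2.166 V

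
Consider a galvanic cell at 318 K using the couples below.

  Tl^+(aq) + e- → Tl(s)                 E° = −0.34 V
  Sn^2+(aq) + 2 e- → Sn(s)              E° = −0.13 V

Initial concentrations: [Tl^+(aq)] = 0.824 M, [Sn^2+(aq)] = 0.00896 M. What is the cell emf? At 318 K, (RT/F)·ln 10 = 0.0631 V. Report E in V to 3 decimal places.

+0.151 V

Sn²⁺/Sn is reduced (cathode, E° = −0.13 V) and Tl⁺/Tl is oxidized (anode).
E°cell = −0.13 − (−0.34) = +0.21 V, with n = 2 electrons transferred.
Balancing gives Sn^2+(aq) + 2 Tl(s) → Sn(s) + 2 Tl^+(aq); hence Q = [Tl^+(aq)]^2 / [Sn^2+(aq)] = 75.8 (log Q = 1.880).
By the Nernst equation, E = +0.21 − (0.0631/2)·(1.880) = +0.151 V.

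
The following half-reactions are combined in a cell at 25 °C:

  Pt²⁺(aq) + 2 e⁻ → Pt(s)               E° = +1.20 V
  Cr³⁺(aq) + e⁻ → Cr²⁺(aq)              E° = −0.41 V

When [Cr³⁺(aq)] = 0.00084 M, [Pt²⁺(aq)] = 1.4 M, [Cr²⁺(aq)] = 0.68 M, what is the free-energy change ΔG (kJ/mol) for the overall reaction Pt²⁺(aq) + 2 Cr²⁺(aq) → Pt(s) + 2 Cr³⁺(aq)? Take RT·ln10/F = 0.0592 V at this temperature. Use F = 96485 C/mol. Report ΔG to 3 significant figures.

−345 kJ/mol

The standard cell potential is +1.20 − (−0.41) = +1.61 V, with n = 2 electrons in the balanced equation.
Q = [Cr³⁺(aq)]^2 / ([Pt²⁺(aq)]·[Cr²⁺(aq)]^2) = 1.09×10^−6, so log Q = −5.963 and E = +1.61 − (0.0592/2)(−5.963) = +1.7865 V.
Finally ΔG = −nFE = −(2)(96485 C/mol)(+1.7865 V) = −345 kJ/mol.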